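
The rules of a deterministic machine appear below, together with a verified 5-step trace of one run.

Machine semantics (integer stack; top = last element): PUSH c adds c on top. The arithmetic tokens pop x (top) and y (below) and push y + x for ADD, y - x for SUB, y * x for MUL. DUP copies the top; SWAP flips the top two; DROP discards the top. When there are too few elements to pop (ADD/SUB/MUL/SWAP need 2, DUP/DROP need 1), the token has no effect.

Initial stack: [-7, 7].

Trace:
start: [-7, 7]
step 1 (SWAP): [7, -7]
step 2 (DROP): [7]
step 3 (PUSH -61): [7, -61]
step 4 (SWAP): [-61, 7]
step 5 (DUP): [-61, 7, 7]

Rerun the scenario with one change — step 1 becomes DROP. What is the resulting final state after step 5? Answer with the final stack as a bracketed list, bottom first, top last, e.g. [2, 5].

(re-executing from step 1 with the substitution; state before step 1: [-7, 7])
step 1 (DROP): [-7]
step 2 (DROP): []
step 3 (PUSH -61): [-61]
step 4 (SWAP): [-61]
step 5 (DUP): [-61, -61]

[-61, -61]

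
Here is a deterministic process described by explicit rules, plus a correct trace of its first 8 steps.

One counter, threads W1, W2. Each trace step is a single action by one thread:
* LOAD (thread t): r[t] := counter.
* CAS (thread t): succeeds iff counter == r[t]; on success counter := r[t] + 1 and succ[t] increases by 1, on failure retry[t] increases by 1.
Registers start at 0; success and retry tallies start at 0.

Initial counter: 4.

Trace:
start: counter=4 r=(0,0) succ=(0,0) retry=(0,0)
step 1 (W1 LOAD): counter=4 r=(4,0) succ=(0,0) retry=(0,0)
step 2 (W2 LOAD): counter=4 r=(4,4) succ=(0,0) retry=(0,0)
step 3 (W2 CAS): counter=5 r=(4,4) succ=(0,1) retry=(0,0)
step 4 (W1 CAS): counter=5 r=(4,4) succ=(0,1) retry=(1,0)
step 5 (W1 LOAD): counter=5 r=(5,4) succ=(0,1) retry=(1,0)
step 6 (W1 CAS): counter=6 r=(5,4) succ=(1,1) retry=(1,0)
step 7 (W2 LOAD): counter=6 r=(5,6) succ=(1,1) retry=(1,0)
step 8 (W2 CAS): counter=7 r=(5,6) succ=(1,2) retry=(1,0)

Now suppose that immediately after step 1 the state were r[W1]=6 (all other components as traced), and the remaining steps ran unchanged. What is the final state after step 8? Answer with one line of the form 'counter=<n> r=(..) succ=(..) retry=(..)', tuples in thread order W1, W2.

counter=7 r=(5,6) succ=(1,2) retry=(1,0)

state after step 1 := counter=4 r=(6,0) succ=(0,0) retry=(0,0)
step 2 (W2 LOAD): counter=4 r=(6,4) succ=(0,0) retry=(0,0)
step 3 (W2 CAS): counter=5 r=(6,4) succ=(0,1) retry=(0,0)
step 4 (W1 CAS): counter=5 r=(6,4) succ=(0,1) retry=(1,0)
step 5 (W1 LOAD): counter=5 r=(5,4) succ=(0,1) retry=(1,0)
step 6 (W1 CAS): counter=6 r=(5,4) succ=(1,1) retry=(1,0)
step 7 (W2 LOAD): counter=6 r=(5,6) succ=(1,1) retry=(1,0)
step 8 (W2 CAS): counter=7 r=(5,6) succ=(1,2) retry=(1,0)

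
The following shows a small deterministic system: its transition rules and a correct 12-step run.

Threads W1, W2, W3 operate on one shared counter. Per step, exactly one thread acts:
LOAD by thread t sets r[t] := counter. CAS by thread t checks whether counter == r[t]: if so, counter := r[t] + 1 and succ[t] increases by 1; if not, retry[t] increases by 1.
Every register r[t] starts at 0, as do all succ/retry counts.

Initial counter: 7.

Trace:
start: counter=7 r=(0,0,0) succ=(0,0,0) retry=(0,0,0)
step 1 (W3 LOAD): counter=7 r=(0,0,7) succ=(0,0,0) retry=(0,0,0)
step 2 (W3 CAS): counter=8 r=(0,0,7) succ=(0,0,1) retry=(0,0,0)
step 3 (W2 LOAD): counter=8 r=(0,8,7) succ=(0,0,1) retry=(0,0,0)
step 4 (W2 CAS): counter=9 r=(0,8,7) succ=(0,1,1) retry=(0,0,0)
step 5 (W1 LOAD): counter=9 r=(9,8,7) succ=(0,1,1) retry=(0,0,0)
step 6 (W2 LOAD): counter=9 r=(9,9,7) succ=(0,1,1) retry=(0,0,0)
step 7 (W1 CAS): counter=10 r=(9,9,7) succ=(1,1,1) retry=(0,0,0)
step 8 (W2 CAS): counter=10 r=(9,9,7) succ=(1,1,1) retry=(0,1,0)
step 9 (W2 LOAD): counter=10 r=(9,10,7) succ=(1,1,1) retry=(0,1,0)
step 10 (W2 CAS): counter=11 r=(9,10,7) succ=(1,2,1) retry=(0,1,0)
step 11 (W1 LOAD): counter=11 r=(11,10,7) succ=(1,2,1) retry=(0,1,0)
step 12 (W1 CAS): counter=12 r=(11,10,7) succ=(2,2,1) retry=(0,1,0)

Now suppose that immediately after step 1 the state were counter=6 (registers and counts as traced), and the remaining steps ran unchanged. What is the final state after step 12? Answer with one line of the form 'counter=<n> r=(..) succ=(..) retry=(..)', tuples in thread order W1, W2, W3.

state after step 1 := counter=6 r=(0,0,7) succ=(0,0,0) retry=(0,0,0)
step 2 (W3 CAS): counter=6 r=(0,0,7) succ=(0,0,0) retry=(0,0,1)
step 3 (W2 LOAD): counter=6 r=(0,6,7) succ=(0,0,0) retry=(0,0,1)
step 4 (W2 CAS): counter=7 r=(0,6,7) succ=(0,1,0) retry=(0,0,1)
step 5 (W1 LOAD): counter=7 r=(7,6,7) succ=(0,1,0) retry=(0,0,1)
step 6 (W2 LOAD): counter=7 r=(7,7,7) succ=(0,1,0) retry=(0,0,1)
step 7 (W1 CAS): counter=8 r=(7,7,7) succ=(1,1,0) retry=(0,0,1)
step 8 (W2 CAS): counter=8 r=(7,7,7) succ=(1,1,0) retry=(0,1,1)
step 9 (W2 LOAD): counter=8 r=(7,8,7) succ=(1,1,0) retry=(0,1,1)
step 10 (W2 CAS): counter=9 r=(7,8,7) succ=(1,2,0) retry=(0,1,1)
step 11 (W1 LOAD): counter=9 r=(9,8,7) succ=(1,2,0) retry=(0,1,1)
step 12 (W1 CAS): counter=10 r=(9,8,7) succ=(2,2,0) retry=(0,1,1)

counter=10 r=(9,8,7) succ=(2,2,0) retry=(0,1,1)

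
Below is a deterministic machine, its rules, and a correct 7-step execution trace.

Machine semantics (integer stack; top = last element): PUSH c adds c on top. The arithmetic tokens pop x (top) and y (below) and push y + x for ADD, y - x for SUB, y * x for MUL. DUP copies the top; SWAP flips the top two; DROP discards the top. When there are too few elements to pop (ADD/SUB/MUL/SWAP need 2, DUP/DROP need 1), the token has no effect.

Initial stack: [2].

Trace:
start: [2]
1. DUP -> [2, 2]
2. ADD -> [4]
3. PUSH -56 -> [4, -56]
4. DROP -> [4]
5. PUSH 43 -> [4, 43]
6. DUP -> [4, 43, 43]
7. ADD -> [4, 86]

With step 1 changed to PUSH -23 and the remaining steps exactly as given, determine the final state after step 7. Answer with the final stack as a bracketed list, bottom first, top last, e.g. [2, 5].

(re-executing from step 1 with the substitution; state before step 1: [2])
1. PUSH -23 -> [2, -23]
2. ADD -> [-21]
3. PUSH -56 -> [-21, -56]
4. DROP -> [-21]
5. PUSH 43 -> [-21, 43]
6. DUP -> [-21, 43, 43]
7. ADD -> [-21, 86]

[-21, 86]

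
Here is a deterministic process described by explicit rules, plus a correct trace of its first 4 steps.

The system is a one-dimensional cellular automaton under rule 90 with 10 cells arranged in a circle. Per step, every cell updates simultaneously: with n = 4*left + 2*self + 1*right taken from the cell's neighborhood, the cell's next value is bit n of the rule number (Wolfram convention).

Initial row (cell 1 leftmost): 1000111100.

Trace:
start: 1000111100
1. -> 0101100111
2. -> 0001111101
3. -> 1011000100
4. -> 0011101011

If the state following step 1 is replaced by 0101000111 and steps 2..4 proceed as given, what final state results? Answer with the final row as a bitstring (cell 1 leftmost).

0110111111

state after step 1 := 0101000111
2. -> 0000101101
3. -> 1001001100
4. -> 0110111111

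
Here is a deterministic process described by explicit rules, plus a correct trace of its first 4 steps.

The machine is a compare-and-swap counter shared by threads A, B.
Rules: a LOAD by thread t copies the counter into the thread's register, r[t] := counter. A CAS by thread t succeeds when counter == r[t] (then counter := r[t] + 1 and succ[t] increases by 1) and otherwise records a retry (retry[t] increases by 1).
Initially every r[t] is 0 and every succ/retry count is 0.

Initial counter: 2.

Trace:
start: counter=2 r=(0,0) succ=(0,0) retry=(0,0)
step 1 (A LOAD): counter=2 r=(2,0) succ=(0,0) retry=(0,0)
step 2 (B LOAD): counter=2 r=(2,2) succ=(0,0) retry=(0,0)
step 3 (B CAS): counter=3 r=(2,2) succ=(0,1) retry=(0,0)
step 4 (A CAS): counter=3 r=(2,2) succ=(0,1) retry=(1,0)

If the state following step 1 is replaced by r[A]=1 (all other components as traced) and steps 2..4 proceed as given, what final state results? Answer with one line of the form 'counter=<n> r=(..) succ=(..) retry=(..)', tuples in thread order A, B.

state after step 1 := counter=2 r=(1,0) succ=(0,0) retry=(0,0)
step 2 (B LOAD): counter=2 r=(1,2) succ=(0,0) retry=(0,0)
step 3 (B CAS): counter=3 r=(1,2) succ=(0,1) retry=(0,0)
step 4 (A CAS): counter=3 r=(1,2) succ=(0,1) retry=(1,0)

counter=3 r=(1,2) succ=(0,1) retry=(1,0)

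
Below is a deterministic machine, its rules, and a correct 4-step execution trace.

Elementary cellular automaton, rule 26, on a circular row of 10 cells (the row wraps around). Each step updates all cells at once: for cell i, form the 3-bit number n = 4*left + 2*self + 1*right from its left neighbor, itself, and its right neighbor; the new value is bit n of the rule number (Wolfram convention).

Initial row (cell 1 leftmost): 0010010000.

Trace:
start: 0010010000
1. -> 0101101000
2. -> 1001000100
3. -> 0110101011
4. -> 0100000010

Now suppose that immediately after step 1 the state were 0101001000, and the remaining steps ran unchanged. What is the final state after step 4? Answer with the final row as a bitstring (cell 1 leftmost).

state after step 1 := 0101001000
2. -> 1000110100
3. -> 0101100011
4. -> 0001010110

0001010110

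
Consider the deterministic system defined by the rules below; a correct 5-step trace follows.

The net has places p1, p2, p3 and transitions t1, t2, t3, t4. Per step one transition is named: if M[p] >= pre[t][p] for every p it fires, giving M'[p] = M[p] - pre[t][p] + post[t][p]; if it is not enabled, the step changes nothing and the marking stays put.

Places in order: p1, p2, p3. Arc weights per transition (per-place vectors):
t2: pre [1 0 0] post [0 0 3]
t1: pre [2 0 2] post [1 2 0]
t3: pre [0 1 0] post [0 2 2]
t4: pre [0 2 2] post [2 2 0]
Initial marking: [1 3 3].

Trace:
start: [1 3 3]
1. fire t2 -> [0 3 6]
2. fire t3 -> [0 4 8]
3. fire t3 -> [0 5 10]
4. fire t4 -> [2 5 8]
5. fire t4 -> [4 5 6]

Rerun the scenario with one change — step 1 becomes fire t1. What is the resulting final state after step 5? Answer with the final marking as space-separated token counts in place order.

5 5 3

(re-executing from step 1 with the substitution; state before step 1: [1 3 3])
1. fire t1 -> [1 3 3]
2. fire t3 -> [1 4 5]
3. fire t3 -> [1 5 7]
4. fire t4 -> [3 5 5]
5. fire t4 -> [5 5 3]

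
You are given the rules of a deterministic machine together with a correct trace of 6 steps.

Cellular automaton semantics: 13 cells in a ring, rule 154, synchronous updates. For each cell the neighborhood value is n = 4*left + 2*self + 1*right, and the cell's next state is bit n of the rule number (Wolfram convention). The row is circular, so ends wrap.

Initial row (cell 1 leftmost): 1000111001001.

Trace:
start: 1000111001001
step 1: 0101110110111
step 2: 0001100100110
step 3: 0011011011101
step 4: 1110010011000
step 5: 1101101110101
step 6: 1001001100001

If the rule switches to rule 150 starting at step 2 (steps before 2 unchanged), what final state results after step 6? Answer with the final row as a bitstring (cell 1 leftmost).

(re-executing steps 2..6 under rule 150; state before step 2: 0101110110111)
step 2: 0100100000010
step 3: 1111110000111
step 4: 1111101001011
step 5: 1111001111001
step 6: 1110110110110

1110110110110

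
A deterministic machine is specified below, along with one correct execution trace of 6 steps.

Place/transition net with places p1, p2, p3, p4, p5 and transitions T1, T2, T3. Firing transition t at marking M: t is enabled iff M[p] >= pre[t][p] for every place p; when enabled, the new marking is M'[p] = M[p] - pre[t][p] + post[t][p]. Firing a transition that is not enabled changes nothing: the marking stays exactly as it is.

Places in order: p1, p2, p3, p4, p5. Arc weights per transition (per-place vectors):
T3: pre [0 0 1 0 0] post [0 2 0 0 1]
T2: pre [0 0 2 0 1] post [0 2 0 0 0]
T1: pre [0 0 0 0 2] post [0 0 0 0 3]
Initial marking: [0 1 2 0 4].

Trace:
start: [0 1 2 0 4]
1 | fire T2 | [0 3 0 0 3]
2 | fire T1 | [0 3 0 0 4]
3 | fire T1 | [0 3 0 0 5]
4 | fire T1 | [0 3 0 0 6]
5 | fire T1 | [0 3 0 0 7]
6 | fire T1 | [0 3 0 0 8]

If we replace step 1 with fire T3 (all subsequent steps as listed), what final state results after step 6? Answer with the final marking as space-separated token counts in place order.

(re-executing from step 1 with the substitution; state before step 1: [0 1 2 0 4])
1 | fire T3 | [0 3 1 0 5]
2 | fire T1 | [0 3 1 0 6]
3 | fire T1 | [0 3 1 0 7]
4 | fire T1 | [0 3 1 0 8]
5 | fire T1 | [0 3 1 0 9]
6 | fire T1 | [0 3 1 0 10]

0 3 1 0 10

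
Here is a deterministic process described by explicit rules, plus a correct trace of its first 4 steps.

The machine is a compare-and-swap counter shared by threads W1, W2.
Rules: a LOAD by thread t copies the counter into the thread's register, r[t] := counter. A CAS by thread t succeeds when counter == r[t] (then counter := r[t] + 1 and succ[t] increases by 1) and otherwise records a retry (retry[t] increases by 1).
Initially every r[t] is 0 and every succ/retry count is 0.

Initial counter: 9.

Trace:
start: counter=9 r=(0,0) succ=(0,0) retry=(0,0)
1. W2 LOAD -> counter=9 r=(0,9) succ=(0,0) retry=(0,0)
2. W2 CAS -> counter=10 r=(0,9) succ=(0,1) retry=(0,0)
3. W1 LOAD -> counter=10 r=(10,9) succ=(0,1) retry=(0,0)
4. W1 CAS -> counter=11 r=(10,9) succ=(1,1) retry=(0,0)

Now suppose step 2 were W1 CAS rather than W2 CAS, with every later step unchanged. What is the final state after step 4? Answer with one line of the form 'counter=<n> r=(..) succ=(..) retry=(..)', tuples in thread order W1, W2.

counter=10 r=(9,9) succ=(1,0) retry=(1,0)

(re-executing from step 2 with the substitution; state before step 2: counter=9 r=(0,9) succ=(0,0) retry=(0,0))
2. W1 CAS -> counter=9 r=(0,9) succ=(0,0) retry=(1,0)
3. W1 LOAD -> counter=9 r=(9,9) succ=(0,0) retry=(1,0)
4. W1 CAS -> counter=10 r=(9,9) succ=(1,0) retry=(1,0)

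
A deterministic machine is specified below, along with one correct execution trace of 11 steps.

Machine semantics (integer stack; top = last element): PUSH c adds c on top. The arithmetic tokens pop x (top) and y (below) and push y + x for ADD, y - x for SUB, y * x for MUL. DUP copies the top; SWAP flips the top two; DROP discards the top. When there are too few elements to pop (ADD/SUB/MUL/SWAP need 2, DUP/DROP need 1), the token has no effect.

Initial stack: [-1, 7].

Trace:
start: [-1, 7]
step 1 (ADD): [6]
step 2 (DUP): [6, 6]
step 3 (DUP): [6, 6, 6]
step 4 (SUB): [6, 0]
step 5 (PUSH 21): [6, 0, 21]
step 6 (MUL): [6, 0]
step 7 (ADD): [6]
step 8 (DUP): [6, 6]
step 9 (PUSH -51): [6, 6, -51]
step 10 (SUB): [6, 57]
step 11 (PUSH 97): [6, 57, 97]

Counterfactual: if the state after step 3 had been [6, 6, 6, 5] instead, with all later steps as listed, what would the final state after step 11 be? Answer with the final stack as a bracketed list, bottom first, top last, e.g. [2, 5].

[6, 27, 78, 97]

state after step 3 := [6, 6, 6, 5]
step 4 (SUB): [6, 6, 1]
step 5 (PUSH 21): [6, 6, 1, 21]
step 6 (MUL): [6, 6, 21]
step 7 (ADD): [6, 27]
step 8 (DUP): [6, 27, 27]
step 9 (PUSH -51): [6, 27, 27, -51]
step 10 (SUB): [6, 27, 78]
step 11 (PUSH 97): [6, 27, 78, 97]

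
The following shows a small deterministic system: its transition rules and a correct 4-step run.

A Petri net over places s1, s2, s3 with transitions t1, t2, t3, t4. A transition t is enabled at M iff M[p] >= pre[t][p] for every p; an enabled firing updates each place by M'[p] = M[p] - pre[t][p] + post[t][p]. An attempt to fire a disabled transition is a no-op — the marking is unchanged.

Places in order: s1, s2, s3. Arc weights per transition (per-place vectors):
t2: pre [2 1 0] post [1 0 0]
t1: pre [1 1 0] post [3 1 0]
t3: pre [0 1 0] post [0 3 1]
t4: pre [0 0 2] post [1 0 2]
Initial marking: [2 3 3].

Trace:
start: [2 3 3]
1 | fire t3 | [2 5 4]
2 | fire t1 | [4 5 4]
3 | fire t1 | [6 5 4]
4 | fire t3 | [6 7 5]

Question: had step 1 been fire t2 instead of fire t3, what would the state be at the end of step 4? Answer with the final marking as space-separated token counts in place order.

(re-executing from step 1 with the substitution; state before step 1: [2 3 3])
1 | fire t2 | [1 2 3]
2 | fire t1 | [3 2 3]
3 | fire t1 | [5 2 3]
4 | fire t3 | [5 4 4]

5 4 4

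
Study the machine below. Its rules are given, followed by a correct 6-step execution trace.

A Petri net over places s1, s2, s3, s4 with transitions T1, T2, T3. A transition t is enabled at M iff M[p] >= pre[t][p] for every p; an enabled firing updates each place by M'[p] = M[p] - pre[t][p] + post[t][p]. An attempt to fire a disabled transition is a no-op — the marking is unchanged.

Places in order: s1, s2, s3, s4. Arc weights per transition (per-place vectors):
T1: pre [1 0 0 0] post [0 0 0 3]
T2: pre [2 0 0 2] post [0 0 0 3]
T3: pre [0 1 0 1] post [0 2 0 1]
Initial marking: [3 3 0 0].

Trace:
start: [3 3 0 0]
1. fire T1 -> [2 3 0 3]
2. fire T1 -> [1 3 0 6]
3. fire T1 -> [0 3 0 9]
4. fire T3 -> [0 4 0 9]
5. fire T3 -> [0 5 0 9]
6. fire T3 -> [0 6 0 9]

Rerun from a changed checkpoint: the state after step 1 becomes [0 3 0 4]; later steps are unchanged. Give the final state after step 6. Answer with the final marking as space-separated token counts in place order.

0 6 0 4

state after step 1 := [0 3 0 4]
2. fire T1 -> [0 3 0 4]
3. fire T1 -> [0 3 0 4]
4. fire T3 -> [0 4 0 4]
5. fire T3 -> [0 5 0 4]
6. fire T3 -> [0 6 0 4]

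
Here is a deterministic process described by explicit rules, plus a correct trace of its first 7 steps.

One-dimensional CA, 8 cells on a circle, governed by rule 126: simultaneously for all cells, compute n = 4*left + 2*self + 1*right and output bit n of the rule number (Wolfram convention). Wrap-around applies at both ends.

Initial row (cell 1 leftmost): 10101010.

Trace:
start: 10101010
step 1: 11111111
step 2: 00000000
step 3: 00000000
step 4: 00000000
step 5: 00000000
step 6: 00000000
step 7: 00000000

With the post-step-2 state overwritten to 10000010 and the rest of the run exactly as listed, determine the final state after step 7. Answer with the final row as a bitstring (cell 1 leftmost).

state after step 2 := 10000010
step 3: 11000111
step 4: 01101100
step 5: 11111110
step 6: 10000011
step 7: 11000110

11000110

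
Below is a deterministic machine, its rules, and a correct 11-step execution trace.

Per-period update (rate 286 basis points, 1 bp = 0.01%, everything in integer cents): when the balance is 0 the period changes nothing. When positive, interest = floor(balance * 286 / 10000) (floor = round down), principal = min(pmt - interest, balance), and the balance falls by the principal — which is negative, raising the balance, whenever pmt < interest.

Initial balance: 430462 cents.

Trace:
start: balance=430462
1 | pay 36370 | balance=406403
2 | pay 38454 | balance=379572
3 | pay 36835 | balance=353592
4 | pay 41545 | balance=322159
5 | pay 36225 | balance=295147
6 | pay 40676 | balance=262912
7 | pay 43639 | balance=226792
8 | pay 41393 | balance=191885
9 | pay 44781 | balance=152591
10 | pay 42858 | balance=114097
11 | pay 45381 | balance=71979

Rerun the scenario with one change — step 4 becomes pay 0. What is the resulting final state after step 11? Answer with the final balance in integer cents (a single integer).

(re-executing from step 4 with the substitution; state before step 4: balance=353592)
4 | pay 0 | balance=363704
5 | pay 36225 | balance=337880
6 | pay 40676 | balance=306867
7 | pay 43639 | balance=272004
8 | pay 41393 | balance=238390
9 | pay 44781 | balance=200426
10 | pay 42858 | balance=163300
11 | pay 45381 | balance=122589

122589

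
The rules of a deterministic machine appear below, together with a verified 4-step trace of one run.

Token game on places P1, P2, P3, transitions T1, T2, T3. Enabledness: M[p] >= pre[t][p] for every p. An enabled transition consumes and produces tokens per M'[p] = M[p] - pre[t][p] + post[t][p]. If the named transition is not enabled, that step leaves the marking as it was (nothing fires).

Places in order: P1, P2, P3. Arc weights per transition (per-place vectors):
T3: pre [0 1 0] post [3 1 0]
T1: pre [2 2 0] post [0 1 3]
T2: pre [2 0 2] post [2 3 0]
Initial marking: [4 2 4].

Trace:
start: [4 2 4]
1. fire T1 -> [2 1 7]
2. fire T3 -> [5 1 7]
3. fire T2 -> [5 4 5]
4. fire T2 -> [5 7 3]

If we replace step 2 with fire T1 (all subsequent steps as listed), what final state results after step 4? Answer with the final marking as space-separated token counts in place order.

(re-executing from step 2 with the substitution; state before step 2: [2 1 7])
2. fire T1 -> [2 1 7]
3. fire T2 -> [2 4 5]
4. fire T2 -> [2 7 3]

2 7 3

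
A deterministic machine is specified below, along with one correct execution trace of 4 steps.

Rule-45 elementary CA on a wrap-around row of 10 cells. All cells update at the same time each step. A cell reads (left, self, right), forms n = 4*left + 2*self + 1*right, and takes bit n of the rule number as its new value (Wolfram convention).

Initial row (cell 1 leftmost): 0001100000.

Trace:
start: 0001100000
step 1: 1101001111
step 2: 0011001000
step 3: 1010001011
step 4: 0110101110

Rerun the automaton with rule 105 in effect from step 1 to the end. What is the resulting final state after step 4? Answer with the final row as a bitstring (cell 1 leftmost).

1001100111

(re-executing steps 1..4 under rule 105; state before step 1: 0001100000)
step 1: 1101101111
step 2: 0111111000
step 3: 0100001011
step 4: 1001100111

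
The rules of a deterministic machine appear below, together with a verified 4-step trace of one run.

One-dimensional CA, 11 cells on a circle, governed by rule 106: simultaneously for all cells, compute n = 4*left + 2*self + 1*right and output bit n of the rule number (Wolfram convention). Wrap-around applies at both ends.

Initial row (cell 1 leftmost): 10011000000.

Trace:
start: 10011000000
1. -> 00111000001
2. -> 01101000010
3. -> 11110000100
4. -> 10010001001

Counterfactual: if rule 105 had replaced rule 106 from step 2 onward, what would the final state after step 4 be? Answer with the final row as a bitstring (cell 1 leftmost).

10001111011

(re-executing steps 2..4 under rule 105; state before step 2: 00111000001)
2. -> 00101011100
3. -> 10010110101
4. -> 10001111011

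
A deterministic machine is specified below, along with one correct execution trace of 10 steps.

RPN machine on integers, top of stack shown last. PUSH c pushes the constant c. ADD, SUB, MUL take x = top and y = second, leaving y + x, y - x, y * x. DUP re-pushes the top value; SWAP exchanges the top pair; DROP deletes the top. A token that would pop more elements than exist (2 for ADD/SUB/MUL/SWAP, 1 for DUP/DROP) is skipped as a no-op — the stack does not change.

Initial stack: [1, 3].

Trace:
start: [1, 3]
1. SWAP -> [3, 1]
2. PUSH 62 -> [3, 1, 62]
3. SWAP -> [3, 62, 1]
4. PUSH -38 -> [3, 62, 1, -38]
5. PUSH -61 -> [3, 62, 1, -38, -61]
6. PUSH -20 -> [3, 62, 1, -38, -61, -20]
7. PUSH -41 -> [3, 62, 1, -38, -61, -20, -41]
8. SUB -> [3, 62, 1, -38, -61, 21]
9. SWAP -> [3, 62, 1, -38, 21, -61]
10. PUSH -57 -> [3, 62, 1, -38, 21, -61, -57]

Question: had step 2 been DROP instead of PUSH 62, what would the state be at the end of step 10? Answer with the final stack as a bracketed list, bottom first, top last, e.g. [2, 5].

[3, -38, 21, -61, -57]

(re-executing from step 2 with the substitution; state before step 2: [3, 1])
2. DROP -> [3]
3. SWAP -> [3]
4. PUSH -38 -> [3, -38]
5. PUSH -61 -> [3, -38, -61]
6. PUSH -20 -> [3, -38, -61, -20]
7. PUSH -41 -> [3, -38, -61, -20, -41]
8. SUB -> [3, -38, -61, 21]
9. SWAP -> [3, -38, 21, -61]
10. PUSH -57 -> [3, -38, 21, -61, -57]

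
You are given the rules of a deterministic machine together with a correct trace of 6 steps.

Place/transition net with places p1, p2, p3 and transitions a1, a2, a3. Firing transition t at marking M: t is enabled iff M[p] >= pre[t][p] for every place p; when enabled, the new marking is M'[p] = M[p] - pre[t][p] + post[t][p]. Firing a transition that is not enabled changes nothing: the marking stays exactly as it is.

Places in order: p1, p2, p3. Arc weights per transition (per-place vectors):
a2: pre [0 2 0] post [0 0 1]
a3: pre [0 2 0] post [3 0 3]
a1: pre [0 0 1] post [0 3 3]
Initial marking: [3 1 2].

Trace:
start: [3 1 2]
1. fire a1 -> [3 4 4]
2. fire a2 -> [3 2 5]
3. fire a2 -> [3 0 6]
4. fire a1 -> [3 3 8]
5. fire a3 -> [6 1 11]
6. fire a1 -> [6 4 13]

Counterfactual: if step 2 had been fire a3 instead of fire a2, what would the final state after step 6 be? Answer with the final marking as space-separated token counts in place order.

(re-executing from step 2 with the substitution; state before step 2: [3 4 4])
2. fire a3 -> [6 2 7]
3. fire a2 -> [6 0 8]
4. fire a1 -> [6 3 10]
5. fire a3 -> [9 1 13]
6. fire a1 -> [9 4 15]

9 4 15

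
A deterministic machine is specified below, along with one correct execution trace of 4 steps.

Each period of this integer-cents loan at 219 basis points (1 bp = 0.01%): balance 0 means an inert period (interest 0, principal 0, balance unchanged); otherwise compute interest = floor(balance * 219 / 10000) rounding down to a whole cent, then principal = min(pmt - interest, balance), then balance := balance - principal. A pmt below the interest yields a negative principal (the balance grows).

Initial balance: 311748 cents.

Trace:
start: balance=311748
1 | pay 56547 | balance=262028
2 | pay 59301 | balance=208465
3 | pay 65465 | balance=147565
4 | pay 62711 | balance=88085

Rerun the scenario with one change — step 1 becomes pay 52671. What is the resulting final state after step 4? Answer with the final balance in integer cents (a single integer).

92222

(re-executing from step 1 with the substitution; state before step 1: balance=311748)
1 | pay 52671 | balance=265904
2 | pay 59301 | balance=212426
3 | pay 65465 | balance=151613
4 | pay 62711 | balance=92222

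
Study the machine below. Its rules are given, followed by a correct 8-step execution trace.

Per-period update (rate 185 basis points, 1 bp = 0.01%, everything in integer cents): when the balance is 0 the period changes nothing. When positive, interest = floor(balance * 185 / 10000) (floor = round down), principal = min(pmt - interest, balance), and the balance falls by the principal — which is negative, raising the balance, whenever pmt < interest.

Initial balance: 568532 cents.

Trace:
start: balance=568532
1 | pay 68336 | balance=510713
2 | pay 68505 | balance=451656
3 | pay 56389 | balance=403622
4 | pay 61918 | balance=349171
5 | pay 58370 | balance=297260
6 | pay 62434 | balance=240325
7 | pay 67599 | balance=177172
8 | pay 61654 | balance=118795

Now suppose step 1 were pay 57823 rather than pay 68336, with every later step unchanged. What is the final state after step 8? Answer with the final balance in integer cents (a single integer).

(re-executing from step 1 with the substitution; state before step 1: balance=568532)
1 | pay 57823 | balance=521226
2 | pay 68505 | balance=462363
3 | pay 56389 | balance=414527
4 | pay 61918 | balance=360277
5 | pay 58370 | balance=308572
6 | pay 62434 | balance=251846
7 | pay 67599 | balance=188906
8 | pay 61654 | balance=130746

130746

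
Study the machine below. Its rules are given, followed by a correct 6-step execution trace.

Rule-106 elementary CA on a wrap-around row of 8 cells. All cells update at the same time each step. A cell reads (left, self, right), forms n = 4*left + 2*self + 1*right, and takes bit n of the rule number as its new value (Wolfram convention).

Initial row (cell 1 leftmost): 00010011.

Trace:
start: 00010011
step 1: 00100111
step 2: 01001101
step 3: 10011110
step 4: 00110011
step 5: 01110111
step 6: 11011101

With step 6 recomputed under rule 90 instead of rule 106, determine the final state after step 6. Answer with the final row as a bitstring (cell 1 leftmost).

(re-executing step 6 under rule 90; state before step 6: 01110111)
step 6: 01010101

01010101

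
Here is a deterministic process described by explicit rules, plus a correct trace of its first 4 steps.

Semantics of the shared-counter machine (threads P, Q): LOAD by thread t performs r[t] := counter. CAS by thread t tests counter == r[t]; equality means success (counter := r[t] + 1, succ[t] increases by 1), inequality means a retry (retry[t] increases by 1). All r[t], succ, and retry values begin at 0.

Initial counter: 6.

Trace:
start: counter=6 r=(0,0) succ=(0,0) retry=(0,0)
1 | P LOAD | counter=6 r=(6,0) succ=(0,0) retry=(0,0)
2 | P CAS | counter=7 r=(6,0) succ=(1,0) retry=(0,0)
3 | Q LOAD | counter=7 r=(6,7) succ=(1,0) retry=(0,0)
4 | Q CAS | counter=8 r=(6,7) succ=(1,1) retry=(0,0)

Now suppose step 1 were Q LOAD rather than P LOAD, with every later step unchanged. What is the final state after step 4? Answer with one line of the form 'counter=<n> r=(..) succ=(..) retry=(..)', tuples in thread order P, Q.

(re-executing from step 1 with the substitution; state before step 1: counter=6 r=(0,0) succ=(0,0) retry=(0,0))
1 | Q LOAD | counter=6 r=(0,6) succ=(0,0) retry=(0,0)
2 | P CAS | counter=6 r=(0,6) succ=(0,0) retry=(1,0)
3 | Q LOAD | counter=6 r=(0,6) succ=(0,0) retry=(1,0)
4 | Q CAS | counter=7 r=(0,6) succ=(0,1) retry=(1,0)

counter=7 r=(0,6) succ=(0,1) retry=(1,0)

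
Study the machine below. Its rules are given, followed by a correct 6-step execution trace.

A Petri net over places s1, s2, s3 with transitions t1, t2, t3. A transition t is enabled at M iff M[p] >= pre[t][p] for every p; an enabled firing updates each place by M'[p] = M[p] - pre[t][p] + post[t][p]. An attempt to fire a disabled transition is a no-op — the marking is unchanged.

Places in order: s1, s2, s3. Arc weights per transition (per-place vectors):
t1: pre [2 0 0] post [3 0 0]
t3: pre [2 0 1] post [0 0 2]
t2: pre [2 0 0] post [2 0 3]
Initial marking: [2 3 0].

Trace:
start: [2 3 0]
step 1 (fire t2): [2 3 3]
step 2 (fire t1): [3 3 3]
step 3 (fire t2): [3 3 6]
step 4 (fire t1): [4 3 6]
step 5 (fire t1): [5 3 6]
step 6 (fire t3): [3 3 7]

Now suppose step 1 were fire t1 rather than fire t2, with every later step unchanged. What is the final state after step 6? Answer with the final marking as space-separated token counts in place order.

(re-executing from step 1 with the substitution; state before step 1: [2 3 0])
step 1 (fire t1): [3 3 0]
step 2 (fire t1): [4 3 0]
step 3 (fire t2): [4 3 3]
step 4 (fire t1): [5 3 3]
step 5 (fire t1): [6 3 3]
step 6 (fire t3): [4 3 4]

4 3 4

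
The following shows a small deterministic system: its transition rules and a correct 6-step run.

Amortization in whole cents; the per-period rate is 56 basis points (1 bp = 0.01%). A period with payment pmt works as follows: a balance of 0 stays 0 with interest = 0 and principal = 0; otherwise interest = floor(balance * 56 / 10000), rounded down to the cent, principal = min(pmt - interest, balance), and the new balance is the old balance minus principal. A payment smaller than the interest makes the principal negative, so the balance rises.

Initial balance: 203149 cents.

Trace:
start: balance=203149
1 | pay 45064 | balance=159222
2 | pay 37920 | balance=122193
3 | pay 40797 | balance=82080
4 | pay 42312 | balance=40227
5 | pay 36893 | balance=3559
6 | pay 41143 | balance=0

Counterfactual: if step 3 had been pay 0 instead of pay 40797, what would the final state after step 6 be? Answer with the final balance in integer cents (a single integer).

3922

(re-executing from step 3 with the substitution; state before step 3: balance=122193)
3 | pay 0 | balance=122877
4 | pay 42312 | balance=81253
5 | pay 36893 | balance=44815
6 | pay 41143 | balance=3922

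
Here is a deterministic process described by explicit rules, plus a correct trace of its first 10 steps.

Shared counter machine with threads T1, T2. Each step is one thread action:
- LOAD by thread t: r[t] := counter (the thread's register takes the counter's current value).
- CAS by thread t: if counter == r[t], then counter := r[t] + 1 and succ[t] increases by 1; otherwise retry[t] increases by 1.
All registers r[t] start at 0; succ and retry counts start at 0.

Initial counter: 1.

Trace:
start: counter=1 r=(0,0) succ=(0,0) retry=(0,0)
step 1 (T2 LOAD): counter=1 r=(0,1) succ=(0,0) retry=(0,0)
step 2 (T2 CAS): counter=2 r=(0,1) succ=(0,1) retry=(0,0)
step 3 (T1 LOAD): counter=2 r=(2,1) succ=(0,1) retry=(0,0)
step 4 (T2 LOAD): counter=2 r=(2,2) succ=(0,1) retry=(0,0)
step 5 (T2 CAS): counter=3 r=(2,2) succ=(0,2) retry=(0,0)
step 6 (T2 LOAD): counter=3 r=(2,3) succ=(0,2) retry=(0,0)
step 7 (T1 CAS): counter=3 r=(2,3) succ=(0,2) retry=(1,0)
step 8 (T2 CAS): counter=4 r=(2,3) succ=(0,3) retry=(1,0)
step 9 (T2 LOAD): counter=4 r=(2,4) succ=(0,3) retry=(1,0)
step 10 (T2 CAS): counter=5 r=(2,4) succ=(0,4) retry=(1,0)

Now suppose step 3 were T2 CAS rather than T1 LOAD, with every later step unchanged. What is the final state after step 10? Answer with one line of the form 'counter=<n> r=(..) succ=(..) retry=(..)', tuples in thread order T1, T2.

counter=5 r=(0,4) succ=(0,4) retry=(1,1)

(re-executing from step 3 with the substitution; state before step 3: counter=2 r=(0,1) succ=(0,1) retry=(0,0))
step 3 (T2 CAS): counter=2 r=(0,1) succ=(0,1) retry=(0,1)
step 4 (T2 LOAD): counter=2 r=(0,2) succ=(0,1) retry=(0,1)
step 5 (T2 CAS): counter=3 r=(0,2) succ=(0,2) retry=(0,1)
step 6 (T2 LOAD): counter=3 r=(0,3) succ=(0,2) retry=(0,1)
step 7 (T1 CAS): counter=3 r=(0,3) succ=(0,2) retry=(1,1)
step 8 (T2 CAS): counter=4 r=(0,3) succ=(0,3) retry=(1,1)
step 9 (T2 LOAD): counter=4 r=(0,4) succ=(0,3) retry=(1,1)
step 10 (T2 CAS): counter=5 r=(0,4) succ=(0,4) retry=(1,1)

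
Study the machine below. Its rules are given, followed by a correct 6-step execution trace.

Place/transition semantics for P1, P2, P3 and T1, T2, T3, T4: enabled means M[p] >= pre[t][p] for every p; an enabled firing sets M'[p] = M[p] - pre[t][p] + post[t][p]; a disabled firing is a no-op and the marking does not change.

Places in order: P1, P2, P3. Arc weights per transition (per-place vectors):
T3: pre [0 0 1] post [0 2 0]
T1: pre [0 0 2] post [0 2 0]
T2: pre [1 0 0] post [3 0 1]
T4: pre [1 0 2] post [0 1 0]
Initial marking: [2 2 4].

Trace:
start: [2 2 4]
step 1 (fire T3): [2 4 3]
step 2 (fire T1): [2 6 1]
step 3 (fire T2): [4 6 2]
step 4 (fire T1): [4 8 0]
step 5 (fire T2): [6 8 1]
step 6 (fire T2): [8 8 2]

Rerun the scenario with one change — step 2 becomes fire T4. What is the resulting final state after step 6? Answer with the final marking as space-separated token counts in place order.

(re-executing from step 2 with the substitution; state before step 2: [2 4 3])
step 2 (fire T4): [1 5 1]
step 3 (fire T2): [3 5 2]
step 4 (fire T1): [3 7 0]
step 5 (fire T2): [5 7 1]
step 6 (fire T2): [7 7 2]

7 7 2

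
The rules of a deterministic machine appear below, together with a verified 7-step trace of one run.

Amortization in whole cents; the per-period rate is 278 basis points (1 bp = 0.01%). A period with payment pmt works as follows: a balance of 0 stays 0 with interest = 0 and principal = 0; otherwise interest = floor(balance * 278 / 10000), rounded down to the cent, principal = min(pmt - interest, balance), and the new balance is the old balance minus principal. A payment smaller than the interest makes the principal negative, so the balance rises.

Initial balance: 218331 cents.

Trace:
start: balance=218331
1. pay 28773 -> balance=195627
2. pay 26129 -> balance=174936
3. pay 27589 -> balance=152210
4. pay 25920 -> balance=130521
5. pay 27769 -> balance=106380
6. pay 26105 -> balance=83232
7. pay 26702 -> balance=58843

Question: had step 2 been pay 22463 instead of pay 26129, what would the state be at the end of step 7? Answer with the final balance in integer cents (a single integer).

63049

(re-executing from step 2 with the substitution; state before step 2: balance=195627)
2. pay 22463 -> balance=178602
3. pay 27589 -> balance=155978
4. pay 25920 -> balance=134394
5. pay 27769 -> balance=110361
6. pay 26105 -> balance=87324
7. pay 26702 -> balance=63049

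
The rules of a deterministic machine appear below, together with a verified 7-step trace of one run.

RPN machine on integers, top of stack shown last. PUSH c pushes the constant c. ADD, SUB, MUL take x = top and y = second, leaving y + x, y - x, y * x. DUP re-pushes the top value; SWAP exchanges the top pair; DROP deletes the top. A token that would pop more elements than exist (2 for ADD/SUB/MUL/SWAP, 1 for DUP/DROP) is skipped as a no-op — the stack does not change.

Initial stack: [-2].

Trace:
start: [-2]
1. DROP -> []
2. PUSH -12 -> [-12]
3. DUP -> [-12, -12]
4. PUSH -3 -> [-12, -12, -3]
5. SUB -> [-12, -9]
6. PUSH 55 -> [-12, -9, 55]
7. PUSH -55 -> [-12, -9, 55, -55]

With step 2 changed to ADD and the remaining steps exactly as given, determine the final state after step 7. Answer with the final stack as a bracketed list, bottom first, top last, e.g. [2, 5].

(re-executing from step 2 with the substitution; state before step 2: [])
2. ADD -> []
3. DUP -> []
4. PUSH -3 -> [-3]
5. SUB -> [-3]
6. PUSH 55 -> [-3, 55]
7. PUSH -55 -> [-3, 55, -55]

[-3, 55, -55]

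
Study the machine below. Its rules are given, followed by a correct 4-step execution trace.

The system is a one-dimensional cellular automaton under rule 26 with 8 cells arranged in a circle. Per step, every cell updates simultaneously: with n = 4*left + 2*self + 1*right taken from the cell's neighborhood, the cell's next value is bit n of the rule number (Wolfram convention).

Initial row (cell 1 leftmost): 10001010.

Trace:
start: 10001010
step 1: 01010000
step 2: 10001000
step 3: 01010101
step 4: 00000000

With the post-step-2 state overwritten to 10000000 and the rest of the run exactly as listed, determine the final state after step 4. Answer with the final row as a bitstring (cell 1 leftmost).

state after step 2 := 10000000
step 3: 01000001
step 4: 00100010

00100010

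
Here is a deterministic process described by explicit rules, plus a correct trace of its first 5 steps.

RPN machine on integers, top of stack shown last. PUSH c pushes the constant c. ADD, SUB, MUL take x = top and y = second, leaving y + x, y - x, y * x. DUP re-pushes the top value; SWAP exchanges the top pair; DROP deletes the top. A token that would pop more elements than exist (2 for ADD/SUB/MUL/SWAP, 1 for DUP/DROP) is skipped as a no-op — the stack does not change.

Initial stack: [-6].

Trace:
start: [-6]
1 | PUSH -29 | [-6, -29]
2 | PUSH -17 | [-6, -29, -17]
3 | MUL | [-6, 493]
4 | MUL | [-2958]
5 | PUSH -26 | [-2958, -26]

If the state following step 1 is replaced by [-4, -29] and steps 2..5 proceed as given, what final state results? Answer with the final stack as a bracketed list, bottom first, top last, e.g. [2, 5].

[-1972, -26]

state after step 1 := [-4, -29]
2 | PUSH -17 | [-4, -29, -17]
3 | MUL | [-4, 493]
4 | MUL | [-1972]
5 | PUSH -26 | [-1972, -26]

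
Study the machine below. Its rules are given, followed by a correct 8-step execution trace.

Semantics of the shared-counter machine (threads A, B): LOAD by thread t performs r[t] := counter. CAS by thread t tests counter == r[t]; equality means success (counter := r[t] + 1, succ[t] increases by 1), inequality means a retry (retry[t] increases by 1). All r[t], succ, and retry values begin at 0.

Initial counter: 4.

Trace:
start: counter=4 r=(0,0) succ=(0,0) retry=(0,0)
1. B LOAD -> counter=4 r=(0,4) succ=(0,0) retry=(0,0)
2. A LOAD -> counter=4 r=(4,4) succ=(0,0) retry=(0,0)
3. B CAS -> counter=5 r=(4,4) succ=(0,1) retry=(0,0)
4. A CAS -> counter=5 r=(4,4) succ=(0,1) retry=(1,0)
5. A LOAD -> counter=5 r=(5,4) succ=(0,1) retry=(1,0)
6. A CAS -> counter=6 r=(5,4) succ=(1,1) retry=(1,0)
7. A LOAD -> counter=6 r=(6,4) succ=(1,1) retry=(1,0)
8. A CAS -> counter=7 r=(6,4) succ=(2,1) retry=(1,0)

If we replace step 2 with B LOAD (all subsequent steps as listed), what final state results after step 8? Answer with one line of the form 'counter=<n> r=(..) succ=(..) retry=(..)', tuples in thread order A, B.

(re-executing from step 2 with the substitution; state before step 2: counter=4 r=(0,4) succ=(0,0) retry=(0,0))
2. B LOAD -> counter=4 r=(0,4) succ=(0,0) retry=(0,0)
3. B CAS -> counter=5 r=(0,4) succ=(0,1) retry=(0,0)
4. A CAS -> counter=5 r=(0,4) succ=(0,1) retry=(1,0)
5. A LOAD -> counter=5 r=(5,4) succ=(0,1) retry=(1,0)
6. A CAS -> counter=6 r=(5,4) succ=(1,1) retry=(1,0)
7. A LOAD -> counter=6 r=(6,4) succ=(1,1) retry=(1,0)
8. A CAS -> counter=7 r=(6,4) succ=(2,1) retry=(1,0)

counter=7 r=(6,4) succ=(2,1) retry=(1,0)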